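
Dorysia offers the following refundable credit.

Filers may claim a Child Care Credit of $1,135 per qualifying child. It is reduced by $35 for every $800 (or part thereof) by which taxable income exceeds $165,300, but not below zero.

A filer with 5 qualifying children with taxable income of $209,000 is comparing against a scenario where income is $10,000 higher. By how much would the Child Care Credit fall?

$455

At $209,000 — base = 5 × $1,135 = $5,675. income exceeds $165,300 by $43,700, which is 55 full-or-partial $800 increments; reduction = 55 × $35 = $1,925, leaving $3,750.
At $219,000 — base = 5 × $1,135 = $5,675. income exceeds $165,300 by $53,700, which is 68 full-or-partial $800 increments; reduction = 68 × $35 = $2,380, leaving $3,295.
Lost: $3,750 − $3,295 = $455.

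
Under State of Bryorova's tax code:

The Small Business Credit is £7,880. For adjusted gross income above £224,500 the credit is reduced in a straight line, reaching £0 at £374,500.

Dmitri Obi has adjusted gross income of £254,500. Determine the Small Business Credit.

Small Business Credit: £254,500 is £30,000 into a £150,000 phase-out range, leaving 120,000/150,000 of the credit: £7,880 × 120,000/150,000 = £6,304.

£6,304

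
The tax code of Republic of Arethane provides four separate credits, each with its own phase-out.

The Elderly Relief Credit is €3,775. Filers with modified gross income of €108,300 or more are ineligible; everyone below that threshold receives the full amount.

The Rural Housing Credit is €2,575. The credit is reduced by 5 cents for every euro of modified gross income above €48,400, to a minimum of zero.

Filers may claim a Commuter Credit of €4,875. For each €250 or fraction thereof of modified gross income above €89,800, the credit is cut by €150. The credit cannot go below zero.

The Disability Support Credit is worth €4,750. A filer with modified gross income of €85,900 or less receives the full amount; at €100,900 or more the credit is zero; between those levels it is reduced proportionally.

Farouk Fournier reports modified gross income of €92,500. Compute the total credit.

€10,030

Elderly Relief Credit: €92,500 is below the €108,300 cutoff, so the full €3,775 applies.
Rural Housing Credit: 5% of the €44,100 excess over €48,400 is €2,205; credit = €2,575 − €2,205 = €370.
Commuter Credit: income exceeds €89,800 by €2,700, which is 11 full-or-partial €250 increments; reduction = 11 × €150 = €1,650, leaving €3,225.
Disability Support Credit: €92,500 is €6,600 into a €15,000 phase-out range, leaving 8,400/15,000 of the credit: €4,750 × 8,400/15,000 = €2,660.
Total: €3,775 + €370 + €3,225 + €2,660 = €10,030.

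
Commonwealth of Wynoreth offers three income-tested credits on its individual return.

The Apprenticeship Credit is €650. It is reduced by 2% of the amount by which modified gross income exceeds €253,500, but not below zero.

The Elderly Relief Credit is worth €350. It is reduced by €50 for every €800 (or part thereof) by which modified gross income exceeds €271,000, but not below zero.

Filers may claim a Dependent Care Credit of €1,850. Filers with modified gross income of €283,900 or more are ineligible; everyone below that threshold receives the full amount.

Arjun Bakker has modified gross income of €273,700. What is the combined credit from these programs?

Apprenticeship Credit: 2% of the €20,200 excess over €253,500 is €404; credit = €650 − €404 = €246.
Elderly Relief Credit: income exceeds €271,000 by €2,700, which is 4 full-or-partial €800 increments; reduction = 4 × €50 = €200, leaving €150.
Dependent Care Credit: €273,700 is below the €283,900 cutoff, so the full €1,850 applies.
Total: €246 + €150 + €1,850 = €2,246.

€2,246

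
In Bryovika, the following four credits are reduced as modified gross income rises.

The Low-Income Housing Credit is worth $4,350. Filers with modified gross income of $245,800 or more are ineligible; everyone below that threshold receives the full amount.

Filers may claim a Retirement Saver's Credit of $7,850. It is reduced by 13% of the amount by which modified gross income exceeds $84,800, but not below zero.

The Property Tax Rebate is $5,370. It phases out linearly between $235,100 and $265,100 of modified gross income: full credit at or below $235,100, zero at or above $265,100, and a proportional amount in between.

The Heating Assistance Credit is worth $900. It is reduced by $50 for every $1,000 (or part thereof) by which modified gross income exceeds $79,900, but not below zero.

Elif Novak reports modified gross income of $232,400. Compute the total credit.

Low-Income Housing Credit: $232,400 is below the $245,800 cutoff, so the full $4,350 applies.
Retirement Saver's Credit: 13% of the $147,600 excess over $84,800 is $19,188 ≥ base, so the credit is $0.
Property Tax Rebate: $232,400 is at or below the $235,100 threshold, so the full $5,370 applies.
Heating Assistance Credit: income exceeds $79,900 by $152,500 → 153 increments × $50 = $7,650 ≥ base, so the credit is $0.
Total: $4,350 + $0 + $5,370 + $0 = $9,720.

$9,720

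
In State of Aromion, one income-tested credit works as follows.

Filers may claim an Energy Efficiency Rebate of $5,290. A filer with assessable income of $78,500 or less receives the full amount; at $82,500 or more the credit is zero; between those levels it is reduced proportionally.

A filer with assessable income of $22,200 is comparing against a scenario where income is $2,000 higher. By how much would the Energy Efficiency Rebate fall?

$0

At $22,200 — $22,200 is at or below the $78,500 threshold, so the full $5,290 applies.
At $24,200 — $24,200 is at or below the $78,500 threshold, so the full $5,290 applies.
Lost: $5,290 − $5,290 = $0.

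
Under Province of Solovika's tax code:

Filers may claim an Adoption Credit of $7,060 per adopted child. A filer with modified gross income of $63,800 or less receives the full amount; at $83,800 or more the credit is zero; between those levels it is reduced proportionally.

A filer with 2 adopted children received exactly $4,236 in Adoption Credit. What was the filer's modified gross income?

$77,800

Full credit = 2 × $7,060 = $14,120.
$4,236 is 4,236/14,120 of the full $14,120, so 9,884/14,120 of the $20,000 range has been used: income = $63,800 + $20,000 × 9,884/14,120 = $77,800.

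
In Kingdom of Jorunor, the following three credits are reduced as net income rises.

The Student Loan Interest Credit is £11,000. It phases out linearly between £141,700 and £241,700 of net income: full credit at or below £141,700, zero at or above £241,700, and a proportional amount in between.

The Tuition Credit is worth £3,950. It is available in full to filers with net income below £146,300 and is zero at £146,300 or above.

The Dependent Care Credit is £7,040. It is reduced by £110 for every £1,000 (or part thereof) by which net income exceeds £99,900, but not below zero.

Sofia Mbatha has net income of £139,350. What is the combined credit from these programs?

Student Loan Interest Credit: £139,350 is at or below the £141,700 threshold, so the full £11,000 applies.
Tuition Credit: £139,350 is below the £146,300 cutoff, so the full £3,950 applies.
Dependent Care Credit: income exceeds £99,900 by £39,450, which is 40 full-or-partial £1,000 increments; reduction = 40 × £110 = £4,400, leaving £2,640.
Total: £11,000 + £3,950 + £2,640 = £17,590.

£17,590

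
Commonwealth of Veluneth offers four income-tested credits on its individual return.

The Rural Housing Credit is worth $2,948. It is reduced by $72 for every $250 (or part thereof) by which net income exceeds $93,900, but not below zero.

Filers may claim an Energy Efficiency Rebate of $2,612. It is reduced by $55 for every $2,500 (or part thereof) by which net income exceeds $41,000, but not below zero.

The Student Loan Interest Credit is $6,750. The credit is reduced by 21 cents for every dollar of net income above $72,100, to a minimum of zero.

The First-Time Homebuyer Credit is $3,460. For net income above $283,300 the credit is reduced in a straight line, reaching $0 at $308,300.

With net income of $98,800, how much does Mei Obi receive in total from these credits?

$7,403

Rural Housing Credit: income exceeds $93,900 by $4,900, which is 20 full-or-partial $250 increments; reduction = 20 × $72 = $1,440, leaving $1,508.
Energy Efficiency Rebate: income exceeds $41,000 by $57,800, which is 24 full-or-partial $2,500 increments; reduction = 24 × $55 = $1,320, leaving $1,292.
Student Loan Interest Credit: 21% of the $26,700 excess over $72,100 is $5,607; credit = $6,750 − $5,607 = $1,143.
First-Time Homebuyer Credit: $98,800 is at or below the $283,300 threshold, so the full $3,460 applies.
Total: $1,508 + $1,292 + $1,143 + $3,460 = $7,403.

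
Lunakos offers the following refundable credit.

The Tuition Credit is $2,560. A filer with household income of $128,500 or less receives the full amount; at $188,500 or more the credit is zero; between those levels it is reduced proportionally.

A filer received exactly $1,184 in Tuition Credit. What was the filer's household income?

$1,184 is 1,184/2,560 of the full $2,560, so 1,376/2,560 of the $60,000 range has been used: income = $128,500 + $60,000 × 1,376/2,560 = $160,750.

$160,750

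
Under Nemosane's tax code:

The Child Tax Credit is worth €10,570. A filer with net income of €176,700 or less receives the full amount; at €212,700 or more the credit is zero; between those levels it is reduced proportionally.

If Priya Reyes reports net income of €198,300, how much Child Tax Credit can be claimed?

Child Tax Credit: €198,300 is €21,600 into a €36,000 phase-out range, leaving 14,400/36,000 of the credit: €10,570 × 14,400/36,000 = €4,228.

€4,228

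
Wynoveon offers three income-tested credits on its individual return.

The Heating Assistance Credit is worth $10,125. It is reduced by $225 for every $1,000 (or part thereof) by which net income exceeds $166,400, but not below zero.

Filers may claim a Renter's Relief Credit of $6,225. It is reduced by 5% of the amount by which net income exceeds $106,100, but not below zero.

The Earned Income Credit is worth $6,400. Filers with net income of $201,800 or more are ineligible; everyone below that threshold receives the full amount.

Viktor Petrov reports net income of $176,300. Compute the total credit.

$16,990

Heating Assistance Credit: income exceeds $166,400 by $9,900, which is 10 full-or-partial $1,000 increments; reduction = 10 × $225 = $2,250, leaving $7,875.
Renter's Relief Credit: 5% of the $70,200 excess over $106,100 is $3,510; credit = $6,225 − $3,510 = $2,715.
Earned Income Credit: $176,300 is below the $201,800 cutoff, so the full $6,400 applies.
Total: $7,875 + $2,715 + $6,400 = $16,990.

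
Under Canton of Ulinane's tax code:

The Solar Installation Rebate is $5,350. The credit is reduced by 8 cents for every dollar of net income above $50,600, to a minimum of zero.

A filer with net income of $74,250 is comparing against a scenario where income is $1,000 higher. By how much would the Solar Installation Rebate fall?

At $74,250 — 8% of the $23,650 excess over $50,600 is $1,892; credit = $5,350 − $1,892 = $3,458.
At $75,250 — 8% of the $24,650 excess over $50,600 is $1,972; credit = $5,350 − $1,972 = $3,378.
Lost: $3,458 − $3,378 = $80.

$80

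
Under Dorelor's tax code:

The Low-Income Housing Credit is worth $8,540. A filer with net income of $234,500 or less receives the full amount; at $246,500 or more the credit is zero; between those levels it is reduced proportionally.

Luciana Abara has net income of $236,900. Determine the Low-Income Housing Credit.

$6,832

Low-Income Housing Credit: $236,900 is $2,400 into a $12,000 phase-out range, leaving 9,600/12,000 of the credit: $8,540 × 9,600/12,000 = $6,832.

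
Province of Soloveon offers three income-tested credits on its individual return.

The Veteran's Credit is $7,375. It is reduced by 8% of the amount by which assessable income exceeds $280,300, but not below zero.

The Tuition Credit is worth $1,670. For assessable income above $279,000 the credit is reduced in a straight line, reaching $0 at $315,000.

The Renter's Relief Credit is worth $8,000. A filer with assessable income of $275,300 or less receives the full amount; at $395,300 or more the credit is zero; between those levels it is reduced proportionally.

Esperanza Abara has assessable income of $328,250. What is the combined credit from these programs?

$8,009

Veteran's Credit: 8% of the $47,950 excess over $280,300 is $3,836; credit = $7,375 − $3,836 = $3,539.
Tuition Credit: $328,250 is at or above $315,000, so the credit is $0.
Renter's Relief Credit: $328,250 is $52,950 into a $120,000 phase-out range, leaving 67,050/120,000 of the credit: $8,000 × 67,050/120,000 = $4,470.
Total: $3,539 + $0 + $4,470 = $8,009.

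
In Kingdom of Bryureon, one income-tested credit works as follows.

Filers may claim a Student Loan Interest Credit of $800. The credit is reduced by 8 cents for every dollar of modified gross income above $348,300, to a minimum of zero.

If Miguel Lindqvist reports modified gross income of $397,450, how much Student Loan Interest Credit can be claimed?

$0

Student Loan Interest Credit: 8% of the $49,150 excess over $348,300 is $3,932 ≥ base, so the credit is $0.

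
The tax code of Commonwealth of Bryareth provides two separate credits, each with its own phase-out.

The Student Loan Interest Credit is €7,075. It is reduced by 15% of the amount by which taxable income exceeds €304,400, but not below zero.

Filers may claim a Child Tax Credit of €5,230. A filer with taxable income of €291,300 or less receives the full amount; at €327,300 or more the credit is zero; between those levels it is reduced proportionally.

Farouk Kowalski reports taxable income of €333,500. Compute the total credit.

€2,710

Student Loan Interest Credit: 15% of the €29,100 excess over €304,400 is €4,365; credit = €7,075 − €4,365 = €2,710.
Child Tax Credit: €333,500 is at or above €327,300, so the credit is €0.
Total: €2,710 + €0 = €2,710.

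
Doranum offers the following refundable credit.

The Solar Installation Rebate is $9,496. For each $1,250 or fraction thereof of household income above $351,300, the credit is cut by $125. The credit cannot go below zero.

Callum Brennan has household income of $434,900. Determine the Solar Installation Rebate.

Solar Installation Rebate: income exceeds $351,300 by $83,600, which is 67 full-or-partial $1,250 increments; reduction = 67 × $125 = $8,375, leaving $1,121.

$1,121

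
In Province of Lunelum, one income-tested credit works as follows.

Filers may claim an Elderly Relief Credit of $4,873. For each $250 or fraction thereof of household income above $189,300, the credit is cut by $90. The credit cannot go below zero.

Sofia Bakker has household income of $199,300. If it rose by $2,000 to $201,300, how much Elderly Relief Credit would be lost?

$720

At $199,300 — income exceeds $189,300 by $10,000, which is 40 full-or-partial $250 increments; reduction = 40 × $90 = $3,600, leaving $1,273.
At $201,300 — income exceeds $189,300 by $12,000, which is 48 full-or-partial $250 increments; reduction = 48 × $90 = $4,320, leaving $553.
Lost: $1,273 − $553 = $720.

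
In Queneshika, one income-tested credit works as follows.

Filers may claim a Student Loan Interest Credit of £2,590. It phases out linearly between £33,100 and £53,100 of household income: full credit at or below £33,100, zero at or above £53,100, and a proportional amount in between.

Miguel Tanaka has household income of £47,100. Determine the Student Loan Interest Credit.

£777

Student Loan Interest Credit: £47,100 is £14,000 into a £20,000 phase-out range, leaving 6,000/20,000 of the credit: £2,590 × 6,000/20,000 = £777.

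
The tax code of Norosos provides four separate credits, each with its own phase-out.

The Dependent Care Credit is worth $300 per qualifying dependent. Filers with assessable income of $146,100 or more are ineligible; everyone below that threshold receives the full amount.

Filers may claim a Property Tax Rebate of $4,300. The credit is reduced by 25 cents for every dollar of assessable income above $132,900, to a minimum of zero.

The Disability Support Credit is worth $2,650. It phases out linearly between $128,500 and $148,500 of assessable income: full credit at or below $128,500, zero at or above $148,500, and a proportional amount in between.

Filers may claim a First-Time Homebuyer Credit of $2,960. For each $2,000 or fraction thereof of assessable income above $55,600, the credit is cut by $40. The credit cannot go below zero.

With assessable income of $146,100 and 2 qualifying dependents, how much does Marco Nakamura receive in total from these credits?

$2,438

Dependent Care Credit: base = 2 × $300 = $600. $146,100 meets or exceeds the $146,100 cutoff, so the credit is $0.
Property Tax Rebate: 25% of the $13,200 excess over $132,900 is $3,300; credit = $4,300 − $3,300 = $1,000.
Disability Support Credit: $146,100 is $17,600 into a $20,000 phase-out range, leaving 2,400/20,000 of the credit: $2,650 × 2,400/20,000 = $318.
First-Time Homebuyer Credit: income exceeds $55,600 by $90,500, which is 46 full-or-partial $2,000 increments; reduction = 46 × $40 = $1,840, leaving $1,120.
Total: $0 + $1,000 + $318 + $1,120 = $2,438.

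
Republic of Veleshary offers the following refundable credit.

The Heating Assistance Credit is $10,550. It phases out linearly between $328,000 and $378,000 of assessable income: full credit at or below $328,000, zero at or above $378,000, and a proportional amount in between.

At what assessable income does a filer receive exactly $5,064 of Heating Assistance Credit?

$354,000

$5,064 is 5,064/10,550 of the full $10,550, so 5,486/10,550 of the $50,000 range has been used: income = $328,000 + $50,000 × 5,486/10,550 = $354,000.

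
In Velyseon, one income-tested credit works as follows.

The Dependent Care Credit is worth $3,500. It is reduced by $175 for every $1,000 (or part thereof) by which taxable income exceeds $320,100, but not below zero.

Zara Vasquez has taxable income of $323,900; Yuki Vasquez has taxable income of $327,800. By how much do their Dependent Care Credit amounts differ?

$700

Zara ($323,900): Dependent Care Credit: income exceeds $320,100 by $3,800, which is 4 full-or-partial $1,000 increments; reduction = 4 × $175 = $700, leaving $2,800.
Yuki ($327,800): Dependent Care Credit: income exceeds $320,100 by $7,700, which is 8 full-or-partial $1,000 increments; reduction = 8 × $175 = $1,400, leaving $2,100.
Difference: |$2,800 − $2,100| = $700.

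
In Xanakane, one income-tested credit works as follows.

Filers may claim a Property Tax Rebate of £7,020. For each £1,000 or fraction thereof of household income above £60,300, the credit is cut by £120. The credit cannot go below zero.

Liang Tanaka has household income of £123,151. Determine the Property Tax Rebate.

£0

Property Tax Rebate: income exceeds £60,300 by £62,851 → 63 increments × £120 = £7,560 ≥ base, so the credit is £0.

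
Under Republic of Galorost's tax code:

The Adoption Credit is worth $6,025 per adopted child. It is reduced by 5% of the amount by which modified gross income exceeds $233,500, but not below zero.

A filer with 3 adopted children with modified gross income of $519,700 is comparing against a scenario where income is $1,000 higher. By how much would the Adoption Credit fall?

$50

At $519,700 — base = 3 × $6,025 = $18,075. 5% of the $286,200 excess over $233,500 is $14,310; credit = $18,075 − $14,310 = $3,765.
At $520,700 — base = 3 × $6,025 = $18,075. 5% of the $287,200 excess over $233,500 is $14,360; credit = $18,075 − $14,360 = $3,715.
Lost: $3,765 − $3,715 = $50.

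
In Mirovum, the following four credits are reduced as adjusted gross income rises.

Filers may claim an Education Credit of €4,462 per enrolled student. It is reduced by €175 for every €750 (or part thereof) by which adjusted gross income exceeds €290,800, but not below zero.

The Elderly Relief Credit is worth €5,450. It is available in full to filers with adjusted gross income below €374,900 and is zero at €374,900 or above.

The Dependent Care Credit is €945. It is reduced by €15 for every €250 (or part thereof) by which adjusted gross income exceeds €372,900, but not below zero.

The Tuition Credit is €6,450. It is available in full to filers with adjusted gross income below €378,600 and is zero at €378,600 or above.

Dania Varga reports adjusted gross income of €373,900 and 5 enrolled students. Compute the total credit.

Education Credit: base = 5 × €4,462 = €22,310. income exceeds €290,800 by €83,100, which is 111 full-or-partial €750 increments; reduction = 111 × €175 = €19,425, leaving €2,885.
Elderly Relief Credit: €373,900 is below the €374,900 cutoff, so the full €5,450 applies.
Dependent Care Credit: income exceeds €372,900 by €1,000, which is 4 full-or-partial €250 increments; reduction = 4 × €15 = €60, leaving €885.
Tuition Credit: €373,900 is below the €378,600 cutoff, so the full €6,450 applies.
Total: €2,885 + €5,450 + €885 + €6,450 = €15,670.

€15,670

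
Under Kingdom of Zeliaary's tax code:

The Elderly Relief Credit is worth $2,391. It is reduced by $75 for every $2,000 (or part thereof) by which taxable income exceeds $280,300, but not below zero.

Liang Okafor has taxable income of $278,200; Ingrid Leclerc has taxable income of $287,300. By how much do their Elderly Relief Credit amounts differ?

Liang ($278,200): Elderly Relief Credit: $278,200 is at or below the $280,300 threshold, so the full $2,391 applies.
Ingrid ($287,300): Elderly Relief Credit: income exceeds $280,300 by $7,000, which is 4 full-or-partial $2,000 increments; reduction = 4 × $75 = $300, leaving $2,091.
Difference: |$2,391 − $2,091| = $300.

$300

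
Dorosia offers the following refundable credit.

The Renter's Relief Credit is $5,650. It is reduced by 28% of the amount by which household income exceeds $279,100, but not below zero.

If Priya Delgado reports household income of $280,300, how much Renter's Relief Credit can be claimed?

Renter's Relief Credit: 28% of the $1,200 excess over $279,100 is $336; credit = $5,650 − $336 = $5,314.

$5,314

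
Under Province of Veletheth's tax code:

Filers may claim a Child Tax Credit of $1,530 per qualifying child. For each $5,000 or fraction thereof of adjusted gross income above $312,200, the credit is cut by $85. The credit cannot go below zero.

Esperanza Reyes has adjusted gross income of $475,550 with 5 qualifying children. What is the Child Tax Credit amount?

$4,845

Child Tax Credit: base = 5 × $1,530 = $7,650. income exceeds $312,200 by $163,350, which is 33 full-or-partial $5,000 increments; reduction = 33 × $85 = $2,805, leaving $4,845.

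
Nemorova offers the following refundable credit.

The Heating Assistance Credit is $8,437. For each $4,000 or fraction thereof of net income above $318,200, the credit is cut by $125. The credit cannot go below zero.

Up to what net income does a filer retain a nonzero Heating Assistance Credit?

$586,200

After 67 increments the reduction is 67 × $125 = $8,375, leaving $62; one more increment wipes it out. Increment 67 ends at excess 67 × $4,000 = $268,000, so the highest qualifying income is $318,200 + $268,000 = $586,200.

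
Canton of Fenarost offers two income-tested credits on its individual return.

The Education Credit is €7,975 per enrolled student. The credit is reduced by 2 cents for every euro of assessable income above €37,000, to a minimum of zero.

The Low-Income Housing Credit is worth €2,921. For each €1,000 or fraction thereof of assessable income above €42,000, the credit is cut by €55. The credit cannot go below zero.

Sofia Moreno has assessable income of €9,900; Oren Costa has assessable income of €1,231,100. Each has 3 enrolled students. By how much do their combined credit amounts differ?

Sofia (€9,900): Education Credit: base = 3 × €7,975 = €23,925. €9,900 is at or below the €37,000 threshold, so the full €23,925 applies. Low-Income Housing Credit: €9,900 is at or below the €42,000 threshold, so the full €2,921 applies. total €23,925 + €2,921 = €26,846
Oren (€1,231,100): Education Credit: base = 3 × €7,975 = €23,925. 2% of the €1,194,100 excess over €37,000 is €23,882; credit = €23,925 − €23,882 = €43. Low-Income Housing Credit: income exceeds €42,000 by €1,189,100 → 1190 increments × €55 = €65,450 ≥ base, so the credit is €0. total €43 + €0 = €43
Difference: |€26,846 − €43| = €26,803.

€26,803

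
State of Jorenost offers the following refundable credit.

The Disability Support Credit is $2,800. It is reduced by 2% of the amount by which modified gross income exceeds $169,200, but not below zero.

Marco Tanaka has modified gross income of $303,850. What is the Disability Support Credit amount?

Disability Support Credit: 2% of the $134,650 excess over $169,200 is $2,693; credit = $2,800 − $2,693 = $107.

$107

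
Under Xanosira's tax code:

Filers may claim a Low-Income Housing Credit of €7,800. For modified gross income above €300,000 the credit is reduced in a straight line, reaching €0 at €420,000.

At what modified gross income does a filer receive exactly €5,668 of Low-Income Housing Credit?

€332,800

€5,668 is 5,668/7,800 of the full €7,800, so 2,132/7,800 of the €120,000 range has been used: income = €300,000 + €120,000 × 2,132/7,800 = €332,800.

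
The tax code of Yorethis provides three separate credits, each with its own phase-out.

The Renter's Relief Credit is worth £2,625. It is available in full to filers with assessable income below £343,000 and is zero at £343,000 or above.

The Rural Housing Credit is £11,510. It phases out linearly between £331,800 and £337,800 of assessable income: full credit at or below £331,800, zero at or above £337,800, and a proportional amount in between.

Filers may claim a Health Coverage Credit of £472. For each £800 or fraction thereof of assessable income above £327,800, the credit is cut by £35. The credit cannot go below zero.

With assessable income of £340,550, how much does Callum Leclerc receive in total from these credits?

Renter's Relief Credit: £340,550 is below the £343,000 cutoff, so the full £2,625 applies.
Rural Housing Credit: £340,550 is at or above £337,800, so the credit is £0.
Health Coverage Credit: income exceeds £327,800 by £12,750 → 16 increments × £35 = £560 ≥ base, so the credit is £0.
Total: £2,625 + £0 + £0 = £2,625.

£2,625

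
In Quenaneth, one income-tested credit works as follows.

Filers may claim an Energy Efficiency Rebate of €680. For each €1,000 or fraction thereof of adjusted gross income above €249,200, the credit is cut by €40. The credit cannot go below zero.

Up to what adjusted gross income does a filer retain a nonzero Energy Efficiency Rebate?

€265,200

After 16 increments the reduction is 16 × €40 = €640, leaving €40; one more increment wipes it out. Increment 16 ends at excess 16 × €1,000 = €16,000, so the highest qualifying income is €249,200 + €16,000 = €265,200.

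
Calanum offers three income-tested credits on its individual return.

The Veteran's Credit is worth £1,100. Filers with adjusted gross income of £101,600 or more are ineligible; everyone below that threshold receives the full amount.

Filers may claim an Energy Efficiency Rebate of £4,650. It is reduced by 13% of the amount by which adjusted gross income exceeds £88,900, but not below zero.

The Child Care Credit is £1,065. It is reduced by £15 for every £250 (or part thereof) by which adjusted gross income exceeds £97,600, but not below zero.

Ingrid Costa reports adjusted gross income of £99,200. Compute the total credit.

£5,371

Veteran's Credit: £99,200 is below the £101,600 cutoff, so the full £1,100 applies.
Energy Efficiency Rebate: 13% of the £10,300 excess over £88,900 is £1,339; credit = £4,650 − £1,339 = £3,311.
Child Care Credit: income exceeds £97,600 by £1,600, which is 7 full-or-partial £250 increments; reduction = 7 × £15 = £105, leaving £960.
Total: £1,100 + £3,311 + £960 = £5,371.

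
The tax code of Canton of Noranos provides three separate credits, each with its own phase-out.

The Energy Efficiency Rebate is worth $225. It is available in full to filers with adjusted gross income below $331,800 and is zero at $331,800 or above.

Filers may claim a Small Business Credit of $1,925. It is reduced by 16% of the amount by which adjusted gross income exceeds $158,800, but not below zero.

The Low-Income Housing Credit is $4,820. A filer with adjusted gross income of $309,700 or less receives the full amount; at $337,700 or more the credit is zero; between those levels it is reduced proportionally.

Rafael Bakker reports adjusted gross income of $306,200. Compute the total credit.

$5,045

Energy Efficiency Rebate: $306,200 is below the $331,800 cutoff, so the full $225 applies.
Small Business Credit: 16% of the $147,400 excess over $158,800 is $23,584 ≥ base, so the credit is $0.
Low-Income Housing Credit: $306,200 is at or below the $309,700 threshold, so the full $4,820 applies.
Total: $225 + $0 + $4,820 = $5,045.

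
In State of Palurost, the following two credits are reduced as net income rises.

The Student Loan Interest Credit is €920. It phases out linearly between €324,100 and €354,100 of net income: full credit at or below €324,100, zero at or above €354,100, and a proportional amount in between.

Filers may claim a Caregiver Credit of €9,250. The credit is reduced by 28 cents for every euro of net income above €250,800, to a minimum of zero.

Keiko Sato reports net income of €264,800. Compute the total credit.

Student Loan Interest Credit: €264,800 is at or below the €324,100 threshold, so the full €920 applies.
Caregiver Credit: 28% of the €14,000 excess over €250,800 is €3,920; credit = €9,250 − €3,920 = €5,330.
Total: €920 + €5,330 = €6,250.

€6,250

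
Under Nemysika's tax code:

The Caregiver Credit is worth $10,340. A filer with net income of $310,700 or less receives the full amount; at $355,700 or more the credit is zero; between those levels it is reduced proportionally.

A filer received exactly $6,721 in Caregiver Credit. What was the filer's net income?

$326,450

$6,721 is 6,721/10,340 of the full $10,340, so 3,619/10,340 of the $45,000 range has been used: income = $310,700 + $45,000 × 3,619/10,340 = $326,450.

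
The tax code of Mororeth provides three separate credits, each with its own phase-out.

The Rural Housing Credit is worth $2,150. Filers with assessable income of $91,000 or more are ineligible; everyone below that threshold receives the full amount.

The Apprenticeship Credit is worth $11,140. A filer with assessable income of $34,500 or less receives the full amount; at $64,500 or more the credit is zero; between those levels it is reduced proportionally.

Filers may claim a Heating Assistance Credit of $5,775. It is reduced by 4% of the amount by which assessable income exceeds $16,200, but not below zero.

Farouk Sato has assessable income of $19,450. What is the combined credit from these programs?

Rural Housing Credit: $19,450 is below the $91,000 cutoff, so the full $2,150 applies.
Apprenticeship Credit: $19,450 is at or below the $34,500 threshold, so the full $11,140 applies.
Heating Assistance Credit: 4% of the $3,250 excess over $16,200 is $130; credit = $5,775 − $130 = $5,645.
Total: $2,150 + $11,140 + $5,645 = $18,935.

$18,935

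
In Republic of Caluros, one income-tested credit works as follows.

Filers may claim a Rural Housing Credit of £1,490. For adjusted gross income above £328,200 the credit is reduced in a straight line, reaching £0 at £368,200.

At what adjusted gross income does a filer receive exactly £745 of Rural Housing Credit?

£745 is 745/1,490 of the full £1,490, so 745/1,490 of the £40,000 range has been used: income = £328,200 + £40,000 × 745/1,490 = £348,200.

£348,200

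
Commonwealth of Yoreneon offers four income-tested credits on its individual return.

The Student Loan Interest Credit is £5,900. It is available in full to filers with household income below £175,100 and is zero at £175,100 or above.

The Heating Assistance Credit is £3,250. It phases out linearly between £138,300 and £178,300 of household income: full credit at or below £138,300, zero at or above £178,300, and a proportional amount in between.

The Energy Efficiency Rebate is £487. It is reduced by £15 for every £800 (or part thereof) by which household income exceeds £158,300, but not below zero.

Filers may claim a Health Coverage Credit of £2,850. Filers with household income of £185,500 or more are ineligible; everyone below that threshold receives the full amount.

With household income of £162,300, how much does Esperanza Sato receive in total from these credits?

£10,462

Student Loan Interest Credit: £162,300 is below the £175,100 cutoff, so the full £5,900 applies.
Heating Assistance Credit: £162,300 is £24,000 into a £40,000 phase-out range, leaving 16,000/40,000 of the credit: £3,250 × 16,000/40,000 = £1,300.
Energy Efficiency Rebate: income exceeds £158,300 by £4,000, which is 5 full-or-partial £800 increments; reduction = 5 × £15 = £75, leaving £412.
Health Coverage Credit: £162,300 is below the £185,500 cutoff, so the full £2,850 applies.
Total: £5,900 + £1,300 + £412 + £2,850 = £10,462.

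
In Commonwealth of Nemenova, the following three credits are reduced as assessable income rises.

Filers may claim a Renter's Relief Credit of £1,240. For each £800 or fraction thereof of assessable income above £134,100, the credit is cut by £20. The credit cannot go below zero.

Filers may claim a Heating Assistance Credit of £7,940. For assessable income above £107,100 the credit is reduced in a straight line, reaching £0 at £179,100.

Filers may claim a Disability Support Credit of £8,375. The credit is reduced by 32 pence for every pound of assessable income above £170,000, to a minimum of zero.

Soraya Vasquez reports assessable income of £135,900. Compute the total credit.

£14,319

Renter's Relief Credit: income exceeds £134,100 by £1,800, which is 3 full-or-partial £800 increments; reduction = 3 × £20 = £60, leaving £1,180.
Heating Assistance Credit: £135,900 is £28,800 into a £72,000 phase-out range, leaving 43,200/72,000 of the credit: £7,940 × 43,200/72,000 = £4,764.
Disability Support Credit: £135,900 is at or below the £170,000 threshold, so the full £8,375 applies.
Total: £1,180 + £4,764 + £8,375 = £14,319.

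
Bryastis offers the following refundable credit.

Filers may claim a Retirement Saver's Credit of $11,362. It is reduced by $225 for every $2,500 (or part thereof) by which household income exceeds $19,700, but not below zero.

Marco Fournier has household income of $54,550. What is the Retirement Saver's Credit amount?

Retirement Saver's Credit: income exceeds $19,700 by $34,850, which is 14 full-or-partial $2,500 increments; reduction = 14 × $225 = $3,150, leaving $8,212.

$8,212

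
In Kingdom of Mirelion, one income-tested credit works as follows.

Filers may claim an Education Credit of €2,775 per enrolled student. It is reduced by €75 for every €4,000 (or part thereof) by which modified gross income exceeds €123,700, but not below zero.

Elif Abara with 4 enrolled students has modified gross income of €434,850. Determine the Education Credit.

€5,250

Education Credit: base = 4 × €2,775 = €11,100. income exceeds €123,700 by €311,150, which is 78 full-or-partial €4,000 increments; reduction = 78 × €75 = €5,850, leaving €5,250.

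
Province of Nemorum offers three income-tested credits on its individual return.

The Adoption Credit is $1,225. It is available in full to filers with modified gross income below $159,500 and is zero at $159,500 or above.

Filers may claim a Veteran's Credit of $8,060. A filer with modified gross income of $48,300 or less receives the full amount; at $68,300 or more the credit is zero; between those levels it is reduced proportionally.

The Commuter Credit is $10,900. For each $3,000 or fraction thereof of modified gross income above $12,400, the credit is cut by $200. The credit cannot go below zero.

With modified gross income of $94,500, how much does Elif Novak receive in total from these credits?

Adoption Credit: $94,500 is below the $159,500 cutoff, so the full $1,225 applies.
Veteran's Credit: $94,500 is at or above $68,300, so the credit is $0.
Commuter Credit: income exceeds $12,400 by $82,100, which is 28 full-or-partial $3,000 increments; reduction = 28 × $200 = $5,600, leaving $5,300.
Total: $1,225 + $0 + $5,300 = $6,525.

$6,525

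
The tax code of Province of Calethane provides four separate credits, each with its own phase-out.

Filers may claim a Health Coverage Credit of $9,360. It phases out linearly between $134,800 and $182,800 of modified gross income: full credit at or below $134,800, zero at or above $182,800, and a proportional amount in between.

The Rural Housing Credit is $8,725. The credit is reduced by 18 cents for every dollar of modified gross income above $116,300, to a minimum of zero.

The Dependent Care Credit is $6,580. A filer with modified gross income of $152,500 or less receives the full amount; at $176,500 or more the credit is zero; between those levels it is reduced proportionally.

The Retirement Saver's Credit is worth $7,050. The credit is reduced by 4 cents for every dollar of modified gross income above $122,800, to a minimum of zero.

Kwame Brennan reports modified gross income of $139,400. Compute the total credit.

Health Coverage Credit: $139,400 is $4,600 into a $48,000 phase-out range, leaving 43,400/48,000 of the credit: $9,360 × 43,400/48,000 = $8,463.
Rural Housing Credit: 18% of the $23,100 excess over $116,300 is $4,158; credit = $8,725 − $4,158 = $4,567.
Dependent Care Credit: $139,400 is at or below the $152,500 threshold, so the full $6,580 applies.
Retirement Saver's Credit: 4% of the $16,600 excess over $122,800 is $664; credit = $7,050 − $664 = $6,386.
Total: $8,463 + $4,567 + $6,580 + $6,386 = $25,996.

$25,996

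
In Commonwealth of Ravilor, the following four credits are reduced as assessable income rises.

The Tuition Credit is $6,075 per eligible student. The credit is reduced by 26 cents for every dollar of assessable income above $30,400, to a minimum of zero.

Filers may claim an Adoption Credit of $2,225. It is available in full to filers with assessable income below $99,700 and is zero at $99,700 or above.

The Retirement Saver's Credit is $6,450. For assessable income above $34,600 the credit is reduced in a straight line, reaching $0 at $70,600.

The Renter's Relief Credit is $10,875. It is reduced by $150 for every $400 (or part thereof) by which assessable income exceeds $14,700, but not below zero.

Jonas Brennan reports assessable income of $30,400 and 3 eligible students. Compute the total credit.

$31,775

Tuition Credit: base = 3 × $6,075 = $18,225. $30,400 is at or below the $30,400 threshold, so the full $18,225 applies.
Adoption Credit: $30,400 is below the $99,700 cutoff, so the full $2,225 applies.
Retirement Saver's Credit: $30,400 is at or below the $34,600 threshold, so the full $6,450 applies.
Renter's Relief Credit: income exceeds $14,700 by $15,700, which is 40 full-or-partial $400 increments; reduction = 40 × $150 = $6,000, leaving $4,875.
Total: $18,225 + $2,225 + $6,450 + $4,875 = $31,775.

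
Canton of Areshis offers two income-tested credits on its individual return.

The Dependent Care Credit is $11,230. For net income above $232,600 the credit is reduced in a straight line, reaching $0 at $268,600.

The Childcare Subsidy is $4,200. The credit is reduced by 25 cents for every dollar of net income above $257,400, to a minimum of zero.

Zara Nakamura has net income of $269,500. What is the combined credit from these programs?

$1,175

Dependent Care Credit: $269,500 is at or above $268,600, so the credit is $0.
Childcare Subsidy: 25% of the $12,100 excess over $257,400 is $3,025; credit = $4,200 − $3,025 = $1,175.
Total: $0 + $1,175 = $1,175.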